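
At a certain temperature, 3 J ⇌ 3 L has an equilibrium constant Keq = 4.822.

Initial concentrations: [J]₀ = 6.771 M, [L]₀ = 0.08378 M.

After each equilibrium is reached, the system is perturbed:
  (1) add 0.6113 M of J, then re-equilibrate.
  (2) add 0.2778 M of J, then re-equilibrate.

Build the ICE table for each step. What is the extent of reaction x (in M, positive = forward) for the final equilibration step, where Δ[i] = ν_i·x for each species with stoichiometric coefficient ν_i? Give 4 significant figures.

Q₀ = 1.8944e-06 vs Keq = 4.822 ⇒ Q<K, forward
Step 1:
                    J           L
  Initial       6.771     0.08378
  Change       -4.222       4.222
  Equil         2.549       4.306
  solve Keq expr → x = 1.407; check Q = 4.822
Then add 0.6113 M of J.
Step 2:
                    J           L
  Initial        3.16       4.306
  Change       -0.384       0.384
  Equil         2.776        4.69
  solve Keq expr → x = 0.128; check Q = 4.822
Then add 0.2778 M of J.
Step 3:
                    J           L
  Initial       3.054        4.69
  Change      -0.1745      0.1745
  Equil         2.879       4.865
  solve Keq expr → x = 0.05817; check Q = 4.822

x = 0.05817 M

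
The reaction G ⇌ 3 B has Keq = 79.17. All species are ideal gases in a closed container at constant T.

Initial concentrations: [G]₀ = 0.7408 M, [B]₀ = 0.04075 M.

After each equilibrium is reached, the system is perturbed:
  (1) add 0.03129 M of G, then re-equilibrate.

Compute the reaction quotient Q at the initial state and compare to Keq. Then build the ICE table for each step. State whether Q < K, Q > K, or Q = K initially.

Q₀ = 9.1344e-05 vs Keq = 79.17 ⇒ Q<K, forward
Step 1:
                   G          B
  Initial     0.7408    0.04075
  Change     -0.6439      1.932
  Equil      0.09692      1.972
  solve Keq expr → x = 0.6439; check Q = 79.17
Then add 0.03129 M of G.
Step 2:
                   G          B
  Initial     0.1282      1.972
  Change    -0.02148    0.06443
  Equil       0.1067      2.037
  solve Keq expr → x = 0.02148; check Q = 79.17

Q₀ = 9.1344e-05; Q < K (proceeds forward)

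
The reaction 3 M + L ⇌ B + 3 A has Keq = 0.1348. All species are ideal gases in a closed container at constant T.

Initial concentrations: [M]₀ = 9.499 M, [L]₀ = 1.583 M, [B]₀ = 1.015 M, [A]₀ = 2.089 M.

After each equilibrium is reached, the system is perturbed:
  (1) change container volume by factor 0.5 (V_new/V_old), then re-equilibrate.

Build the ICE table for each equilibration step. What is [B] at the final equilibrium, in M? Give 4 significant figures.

[B]_eq = 3.055 M

Q₀ = 0.00682 vs Keq = 0.1348 ⇒ Q<K, forward
Step 1:
                    M           L           B           A
  init          9.499       1.583       1.015       2.089
  Δ            -1.537     -0.5124      0.5124       1.537
  eq            7.962       1.071       1.527       3.626
  solve Keq expr → x = 0.5124; check Q = 0.1348
Then change container volume by factor 0.5 (V_new/V_old).
Step 2:
                    M           L           B           A
  init          15.92       2.141       3.055       7.253
  Δ                 0           0           0           0
  eq            15.92       2.141       3.055       7.253
  solve Keq expr → x = 0; check Q = 0.1348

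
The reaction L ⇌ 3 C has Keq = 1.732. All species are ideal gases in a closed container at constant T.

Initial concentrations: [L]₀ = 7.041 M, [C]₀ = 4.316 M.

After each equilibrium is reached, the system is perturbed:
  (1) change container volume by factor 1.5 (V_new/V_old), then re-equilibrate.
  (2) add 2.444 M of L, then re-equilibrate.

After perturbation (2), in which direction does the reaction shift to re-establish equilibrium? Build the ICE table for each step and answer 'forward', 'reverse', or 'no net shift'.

Direction: forward

Q₀ = 11.42 vs Keq = 1.732 ⇒ Q>K, reverse
Step 1:
                   L          C
  Initial      7.041      4.316
  Change      0.6485     -1.946
  Equil         7.69       2.37
  solve Keq expr → x = -0.6485; check Q = 1.732
Then change container volume by factor 1.5 (V_new/V_old).
Step 2:
                   L          C
  Initial      5.126       1.58
  Change     -0.1564     0.4692
  Equil         4.97      2.049
  solve Keq expr → x = 0.1564; check Q = 1.732
Then add 2.444 M of L.
Step 3:
                   L          C
  Initial      7.414      2.049
  Change    -0.09411     0.2823
  Equil         7.32      2.332
  solve Keq expr → x = 0.09411; check Q = 1.732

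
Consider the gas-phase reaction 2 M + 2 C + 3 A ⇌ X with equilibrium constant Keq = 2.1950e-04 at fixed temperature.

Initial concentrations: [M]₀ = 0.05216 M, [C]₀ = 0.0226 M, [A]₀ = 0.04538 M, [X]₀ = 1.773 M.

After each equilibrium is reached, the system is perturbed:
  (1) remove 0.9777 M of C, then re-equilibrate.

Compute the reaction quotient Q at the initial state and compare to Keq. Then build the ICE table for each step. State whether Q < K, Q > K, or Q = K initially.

Q₀ = 1.3653e+10 vs Keq = 2.1950e-04 ⇒ Q>K, reverse
Step 1:
                    M           C           A           X
  I           0.05216      0.0226     0.04538       1.773
  C             2.513       2.513        3.77      -1.257
  E             2.566       2.536       3.816      0.5163
  solve Keq expr → x = -1.257; check Q = 2.1950e-04
Then remove 0.9777 M of C.
Step 2:
                    M           C           A           X
  I             2.566       1.558       3.816      0.5163
  C            0.2337      0.2337      0.3505     -0.1168
  E             2.799       1.792       4.166      0.3994
  solve Keq expr → x = -0.1168; check Q = 2.1950e-04

Q₀ = 1.3653e+10; Q > K (proceeds reverse)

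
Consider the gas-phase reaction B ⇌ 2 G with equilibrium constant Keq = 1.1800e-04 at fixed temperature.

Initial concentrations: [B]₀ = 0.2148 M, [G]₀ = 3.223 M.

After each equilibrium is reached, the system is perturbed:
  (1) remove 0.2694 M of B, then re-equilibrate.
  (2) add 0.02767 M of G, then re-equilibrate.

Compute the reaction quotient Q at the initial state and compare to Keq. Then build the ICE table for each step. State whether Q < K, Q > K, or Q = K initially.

Q₀ = 48.36; Q > K (proceeds reverse)

Q₀ = 48.36 vs Keq = 1.1800e-04 ⇒ Q>K, reverse
Step 1:
                    B           G
  I            0.2148       3.223
  C             1.604      -3.208
  E             1.819     0.01465
  solve Keq expr → x = -1.604; check Q = 1.1800e-04
Then remove 0.2694 M of B.
Step 2:
                    B           G
  I              1.55     0.01465
  C        5.6296e-04   -0.001126
  E              1.55     0.01352
  solve Keq expr → x = -5.6296e-04; check Q = 1.1800e-04
Then add 0.02767 M of G.
Step 3:
                    B           G
  I              1.55     0.04119
  C            0.0138    -0.02761
  E             1.564     0.01358
  solve Keq expr → x = -0.0138; check Q = 1.1800e-04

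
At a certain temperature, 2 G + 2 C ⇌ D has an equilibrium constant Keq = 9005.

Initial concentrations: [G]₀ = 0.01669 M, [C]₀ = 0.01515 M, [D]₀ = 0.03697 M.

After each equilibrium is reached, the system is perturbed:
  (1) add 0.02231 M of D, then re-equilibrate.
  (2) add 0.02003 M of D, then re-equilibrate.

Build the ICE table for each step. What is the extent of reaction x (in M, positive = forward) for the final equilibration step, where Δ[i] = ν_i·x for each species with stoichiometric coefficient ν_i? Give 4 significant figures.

Q₀ = 5.7824e+05 vs Keq = 9005 ⇒ Q>K, reverse
Step 1:
                    G           C           D
  init        0.01669     0.01515     0.03697
  Δ           0.02474     0.02474    -0.01237
  eq          0.04143     0.03989      0.0246
  solve Keq expr → x = -0.01237; check Q = 9005
Then add 0.02231 M of D.
Step 2:
                    G           C           D
  init        0.04143     0.03989     0.04691
  Δ          0.006296    0.006296   -0.003148
  eq          0.04773     0.04619     0.04376
  solve Keq expr → x = -0.003148; check Q = 9005
Then add 0.02003 M of D.
Step 3:
                    G           C           D
  init        0.04773     0.04619     0.06379
  Δ          0.004208    0.004208   -0.002104
  eq          0.05194      0.0504     0.06169
  solve Keq expr → x = -0.002104; check Q = 9005

x = -0.002104 M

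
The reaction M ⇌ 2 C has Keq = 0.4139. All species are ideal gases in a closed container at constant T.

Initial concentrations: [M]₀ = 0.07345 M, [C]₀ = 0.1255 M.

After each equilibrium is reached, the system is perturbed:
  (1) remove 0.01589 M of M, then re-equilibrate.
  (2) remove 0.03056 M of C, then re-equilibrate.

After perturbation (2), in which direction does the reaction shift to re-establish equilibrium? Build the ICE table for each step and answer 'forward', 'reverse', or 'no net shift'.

Direction: forward

Q₀ = 0.2144 vs Keq = 0.4139 ⇒ Q<K, forward
Step 1:
                   M          C
  I          0.07345     0.1255
  C         -0.01501    0.03002
  E          0.05844     0.1555
  solve Keq expr → x = 0.01501; check Q = 0.4139
Then remove 0.01589 M of M.
Step 2:
                   M          C
  I          0.04255     0.1555
  C         0.006512   -0.01302
  E          0.04906     0.1425
  solve Keq expr → x = -0.006512; check Q = 0.4139
Then remove 0.03056 M of C.
Step 3:
                   M          C
  I          0.04906     0.1119
  C        -0.008675    0.01735
  E          0.04039     0.1293
  solve Keq expr → x = 0.008675; check Q = 0.4139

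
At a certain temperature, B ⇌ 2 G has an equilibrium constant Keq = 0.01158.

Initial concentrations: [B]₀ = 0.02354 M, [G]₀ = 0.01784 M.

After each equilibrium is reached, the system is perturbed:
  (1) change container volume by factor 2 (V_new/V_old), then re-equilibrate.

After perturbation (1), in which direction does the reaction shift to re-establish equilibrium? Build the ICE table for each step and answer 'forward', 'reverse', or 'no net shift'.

Q₀ = 0.01352 vs Keq = 0.01158 ⇒ Q>K, reverse
Step 1:
                   B          G
  init       0.02354    0.01784
  Δ       5.6612e-04  -0.001132
  eq         0.02411    0.01671
  solve Keq expr → x = -5.6612e-04; check Q = 0.01158
Then change container volume by factor 2 (V_new/V_old).
Step 2:
                   B          G
  init       0.01205   0.008354
  Δ        -0.001381   0.002763
  eq         0.01067    0.01112
  solve Keq expr → x = 0.001381; check Q = 0.01158

Direction: forward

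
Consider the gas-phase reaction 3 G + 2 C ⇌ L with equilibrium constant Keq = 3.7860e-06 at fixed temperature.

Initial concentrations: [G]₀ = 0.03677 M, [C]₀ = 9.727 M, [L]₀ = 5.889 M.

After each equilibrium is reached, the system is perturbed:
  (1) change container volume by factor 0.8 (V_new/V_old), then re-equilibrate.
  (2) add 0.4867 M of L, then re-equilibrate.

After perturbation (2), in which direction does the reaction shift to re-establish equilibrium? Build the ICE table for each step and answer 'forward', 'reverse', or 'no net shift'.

Q₀ = 1252 vs Keq = 3.7860e-06 ⇒ Q>K, reverse
Step 1:
                   G          C          L
  I          0.03677      9.727      5.889
  C            11.81      7.875     -3.937
  E            11.85       17.6      1.952
  solve Keq expr → x = -3.937; check Q = 3.7860e-06
Then change container volume by factor 0.8 (V_new/V_old).
Step 2:
                   G          C          L
  I            14.81         22      2.439
  C           -2.223     -1.482      0.741
  E            12.59      20.52       3.18
  solve Keq expr → x = 0.741; check Q = 3.7860e-06
Then add 0.4867 M of L.
Step 3:
                   G          C          L
  I            12.59      20.52      3.667
  C           0.3633     0.2422    -0.1211
  E            12.95      20.76      3.546
  solve Keq expr → x = -0.1211; check Q = 3.7860e-06

Direction: reverse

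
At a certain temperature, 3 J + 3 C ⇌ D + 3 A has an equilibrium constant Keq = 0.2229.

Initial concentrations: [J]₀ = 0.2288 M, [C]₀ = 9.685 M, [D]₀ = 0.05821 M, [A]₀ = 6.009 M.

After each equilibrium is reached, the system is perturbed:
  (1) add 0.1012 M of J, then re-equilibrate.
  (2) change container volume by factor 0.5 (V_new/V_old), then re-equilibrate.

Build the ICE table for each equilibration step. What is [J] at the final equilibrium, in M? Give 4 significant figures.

[J]_eq = 0.5538 M

Q₀ = 1.161 vs Keq = 0.2229 ⇒ Q>K, reverse
Step 1:
                   J          C          D          A
  init        0.2288      9.685    0.05821      6.009
  Δ          0.08344    0.08344   -0.02781   -0.08344
  eq          0.3122      9.768     0.0304      5.926
  solve Keq expr → x = -0.02781; check Q = 0.2229
Then add 0.1012 M of J.
Step 2:
                   J          C          D          A
  init        0.4134      9.768     0.0304      5.926
  Δ         -0.04863   -0.04863    0.01621    0.04863
  eq          0.3648       9.72    0.04661      5.974
  solve Keq expr → x = 0.01621; check Q = 0.2229
Then change container volume by factor 0.5 (V_new/V_old).
Step 3:
                   J          C          D          A
  init        0.7296      19.44    0.09321      11.95
  Δ          -0.1759    -0.1759    0.05862     0.1759
  eq          0.5538      19.26     0.1518      12.12
  solve Keq expr → x = 0.05862; check Q = 0.2229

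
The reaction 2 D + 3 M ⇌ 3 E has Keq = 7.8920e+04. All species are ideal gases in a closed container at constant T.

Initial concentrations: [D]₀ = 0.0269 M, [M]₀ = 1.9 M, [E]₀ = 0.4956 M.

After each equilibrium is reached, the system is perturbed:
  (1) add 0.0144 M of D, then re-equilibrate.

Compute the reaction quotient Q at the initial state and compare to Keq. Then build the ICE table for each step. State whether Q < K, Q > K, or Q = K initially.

Q₀ = 24.53; Q < K (proceeds forward)

Q₀ = 24.53 vs Keq = 7.8920e+04 ⇒ Q<K, forward
Step 1:
                    D           M           E
  I            0.0269         1.9      0.4956
  C          -0.02635    -0.03953     0.03953
  E        5.4911e-04        1.86      0.5351
  solve Keq expr → x = 0.01318; check Q = 7.8920e+04
Then add 0.0144 M of D.
Step 2:
                    D           M           E
  I           0.01495        1.86      0.5351
  C          -0.01436    -0.02153     0.02153
  E        5.9285e-04       1.839      0.5567
  solve Keq expr → x = 0.007178; check Q = 7.8920e+04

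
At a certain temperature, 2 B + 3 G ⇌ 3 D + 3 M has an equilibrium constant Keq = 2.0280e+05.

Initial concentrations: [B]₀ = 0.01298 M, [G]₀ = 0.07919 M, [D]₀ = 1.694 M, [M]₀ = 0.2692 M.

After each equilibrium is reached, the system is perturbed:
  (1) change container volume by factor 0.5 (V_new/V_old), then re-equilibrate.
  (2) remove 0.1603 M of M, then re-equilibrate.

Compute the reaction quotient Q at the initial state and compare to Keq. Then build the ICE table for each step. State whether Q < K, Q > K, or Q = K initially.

Q₀ = 1.1335e+06; Q > K (proceeds reverse)

Q₀ = 1.1335e+06 vs Keq = 2.0280e+05 ⇒ Q>K, reverse
Step 1:
                  B         G         D         M
  Initial   0.01298   0.07919     1.694    0.2692
  Change   0.009105   0.01366  -0.01366  -0.01366
  Equil     0.02209   0.09285      1.68    0.2555
  solve Keq expr → x = -0.004553; check Q = 2.0280e+05
Then change container volume by factor 0.5 (V_new/V_old).
Step 2:
                  B         G         D         M
  Initial   0.04417    0.1857     3.361    0.5111
  Change   0.009274   0.01391  -0.01391  -0.01391
  Equil     0.05344    0.1996     3.347    0.4972
  solve Keq expr → x = -0.004637; check Q = 2.0280e+05
Then remove 0.1603 M of M.
Step 3:
                  B         G         D         M
  Initial   0.05344    0.1996     3.347    0.3369
  Change   -0.01429  -0.02144   0.02144   0.02144
  Equil     0.03915    0.1782     3.368    0.3583
  solve Keq expr → x = 0.007147; check Q = 2.0280e+05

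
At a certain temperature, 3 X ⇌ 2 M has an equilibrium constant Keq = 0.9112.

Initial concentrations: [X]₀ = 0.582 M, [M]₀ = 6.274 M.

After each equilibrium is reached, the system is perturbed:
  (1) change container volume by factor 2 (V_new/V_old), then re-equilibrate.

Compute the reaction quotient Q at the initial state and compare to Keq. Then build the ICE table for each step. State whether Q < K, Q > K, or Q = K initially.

Q₀ = 199.7 vs Keq = 0.9112 ⇒ Q>K, reverse
Step 1:
                  X         M
  I           0.582     6.274
  C           2.323    -1.548
  E           2.905     4.726
  solve Keq expr → x = -0.7742; check Q = 0.9112
Then change container volume by factor 2 (V_new/V_old).
Step 2:
                  X         M
  I           1.452     2.363
  C          0.2799   -0.1866
  E           1.732     2.176
  solve Keq expr → x = -0.09328; check Q = 0.9112

Q₀ = 199.7; Q > K (proceeds reverse)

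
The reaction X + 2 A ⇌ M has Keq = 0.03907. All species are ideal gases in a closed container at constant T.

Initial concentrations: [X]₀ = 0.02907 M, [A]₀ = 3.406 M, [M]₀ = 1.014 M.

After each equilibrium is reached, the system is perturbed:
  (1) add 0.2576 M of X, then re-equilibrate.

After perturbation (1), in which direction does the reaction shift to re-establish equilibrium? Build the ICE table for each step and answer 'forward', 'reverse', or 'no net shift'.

Q₀ = 3.007 vs Keq = 0.03907 ⇒ Q>K, reverse
Step 1:
                   X          A          M
  init       0.02907      3.406      1.014
  Δ           0.5521      1.104    -0.5521
  eq          0.5812       4.51     0.4619
  solve Keq expr → x = -0.5521; check Q = 0.03907
Then add 0.2576 M of X.
Step 2:
                   X          A          M
  init        0.8388       4.51     0.4619
  Δ          -0.0885     -0.177     0.0885
  eq          0.7503      4.333     0.5504
  solve Keq expr → x = 0.0885; check Q = 0.03907

Direction: forward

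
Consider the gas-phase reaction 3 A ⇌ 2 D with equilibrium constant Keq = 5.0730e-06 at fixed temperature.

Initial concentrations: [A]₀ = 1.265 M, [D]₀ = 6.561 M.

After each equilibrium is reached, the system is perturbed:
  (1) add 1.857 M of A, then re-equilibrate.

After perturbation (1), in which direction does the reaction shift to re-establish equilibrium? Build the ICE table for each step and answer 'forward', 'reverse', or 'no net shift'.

Direction: forward

Q₀ = 21.27 vs Keq = 5.0730e-06 ⇒ Q>K, reverse
Step 1:
                    A           D
  Initial       1.265       6.561
  Change        9.719      -6.479
  Equil         10.98     0.08199
  solve Keq expr → x = -3.24; check Q = 5.0730e-06
Then add 1.857 M of A.
Step 2:
                    A           D
  Initial       12.84     0.08199
  Change     -0.03189     0.02126
  Equil         12.81      0.1032
  solve Keq expr → x = 0.01063; check Q = 5.0730e-06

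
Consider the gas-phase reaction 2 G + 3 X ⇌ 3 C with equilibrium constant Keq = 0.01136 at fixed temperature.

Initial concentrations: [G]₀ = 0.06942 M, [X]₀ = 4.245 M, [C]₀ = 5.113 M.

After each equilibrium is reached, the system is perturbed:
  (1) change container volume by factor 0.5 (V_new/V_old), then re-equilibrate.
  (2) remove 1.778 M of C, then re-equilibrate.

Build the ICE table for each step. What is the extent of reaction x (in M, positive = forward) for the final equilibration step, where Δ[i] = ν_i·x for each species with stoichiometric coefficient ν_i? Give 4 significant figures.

x = 0.255 M

Q₀ = 362.6 vs Keq = 0.01136 ⇒ Q>K, reverse
Step 1:
                    G           X           C
  I           0.06942       4.245       5.113
  C             1.815       2.723      -2.723
  E             1.885       6.968        2.39
  solve Keq expr → x = -0.9077; check Q = 0.01136
Then change container volume by factor 0.5 (V_new/V_old).
Step 2:
                    G           X           C
  I             3.769       13.94        4.78
  C           -0.7815      -1.172       1.172
  E             2.988       12.76       5.952
  solve Keq expr → x = 0.3908; check Q = 0.01136
Then remove 1.778 M of C.
Step 3:
                    G           X           C
  I             2.988       12.76       4.174
  C             -0.51     -0.7649      0.7649
  E             2.478          12       4.939
  solve Keq expr → x = 0.255; check Q = 0.01136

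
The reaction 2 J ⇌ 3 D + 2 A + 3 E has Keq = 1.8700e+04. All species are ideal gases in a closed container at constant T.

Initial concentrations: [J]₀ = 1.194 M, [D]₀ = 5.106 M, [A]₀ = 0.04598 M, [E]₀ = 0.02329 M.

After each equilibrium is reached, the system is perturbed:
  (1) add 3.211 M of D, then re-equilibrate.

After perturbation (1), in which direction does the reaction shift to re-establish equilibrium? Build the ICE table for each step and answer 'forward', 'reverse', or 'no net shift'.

Q₀ = 2.4939e-06 vs Keq = 1.8700e+04 ⇒ Q<K, forward
Step 1:
                  J         D         A         E
  I           1.194     5.106   0.04598   0.02329
  C         -0.9697     1.455    0.9697     1.455
  E          0.2243     6.561     1.016     1.478
  solve Keq expr → x = 0.4849; check Q = 1.8700e+04
Then add 3.211 M of D.
Step 2:
                  J         D         A         E
  I          0.2243     9.772     1.016     1.478
  C         0.09046   -0.1357  -0.09046   -0.1357
  E          0.3147     9.636    0.9253     1.342
  solve Keq expr → x = -0.04523; check Q = 1.8700e+04

Direction: reverse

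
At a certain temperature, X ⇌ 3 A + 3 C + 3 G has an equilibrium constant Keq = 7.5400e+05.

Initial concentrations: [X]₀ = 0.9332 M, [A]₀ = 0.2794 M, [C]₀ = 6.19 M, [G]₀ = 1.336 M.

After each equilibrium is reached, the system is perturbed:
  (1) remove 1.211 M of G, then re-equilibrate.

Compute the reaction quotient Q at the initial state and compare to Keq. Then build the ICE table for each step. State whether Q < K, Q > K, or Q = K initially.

Q₀ = 13.22; Q < K (proceeds forward)

Q₀ = 13.22 vs Keq = 7.5400e+05 ⇒ Q<K, forward
Step 1:
                    X           A           C           G
  init         0.9332      0.2794        6.19       1.336
  Δ           -0.6506       1.952       1.952       1.952
  eq           0.2826       2.231       8.142       3.288
  solve Keq expr → x = 0.6506; check Q = 7.5400e+05
Then remove 1.211 M of G.
Step 2:
                    X           A           C           G
  init         0.2826       2.231       8.142       2.077
  Δ           -0.1036      0.3107      0.3107      0.3107
  eq            0.179       2.542       8.453       2.388
  solve Keq expr → x = 0.1036; check Q = 7.5400e+05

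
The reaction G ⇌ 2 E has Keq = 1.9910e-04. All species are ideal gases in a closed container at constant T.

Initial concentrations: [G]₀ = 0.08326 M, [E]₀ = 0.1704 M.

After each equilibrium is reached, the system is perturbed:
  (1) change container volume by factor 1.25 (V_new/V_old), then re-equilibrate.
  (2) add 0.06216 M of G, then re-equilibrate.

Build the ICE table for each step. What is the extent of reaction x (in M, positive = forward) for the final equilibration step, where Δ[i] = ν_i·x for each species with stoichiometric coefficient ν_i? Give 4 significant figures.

Q₀ = 0.3487 vs Keq = 1.9910e-04 ⇒ Q>K, reverse
Step 1:
                    G           E
  Initial     0.08326      0.1704
  Change      0.08233     -0.1647
  Equil        0.1656    0.005742
  solve Keq expr → x = -0.08233; check Q = 1.9910e-04
Then change container volume by factor 1.25 (V_new/V_old).
Step 2:
                    G           E
  Initial      0.1325    0.004593
  Change  -2.6849e-04  5.3698e-04
  Equil        0.1322     0.00513
  solve Keq expr → x = 2.6849e-04; check Q = 1.9910e-04
Then add 0.06216 M of G.
Step 3:
                    G           E
  Initial      0.1944     0.00513
  Change  -5.4081e-04    0.001082
  Equil        0.1938    0.006212
  solve Keq expr → x = 5.4081e-04; check Q = 1.9910e-04

x = 5.4081e-04 M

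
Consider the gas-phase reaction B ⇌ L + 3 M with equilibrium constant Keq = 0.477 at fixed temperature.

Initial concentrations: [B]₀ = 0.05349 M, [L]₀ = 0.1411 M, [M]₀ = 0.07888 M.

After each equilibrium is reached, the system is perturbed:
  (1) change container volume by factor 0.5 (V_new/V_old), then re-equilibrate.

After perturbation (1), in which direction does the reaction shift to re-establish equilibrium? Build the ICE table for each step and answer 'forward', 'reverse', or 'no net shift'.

Q₀ = 0.001295 vs Keq = 0.477 ⇒ Q<K, forward
Step 1:
                  B         L         M
  Initial   0.05349    0.1411   0.07888
  Change   -0.04891   0.04891    0.1467
  Equil    0.004575      0.19    0.2256
  solve Keq expr → x = 0.04891; check Q = 0.477
Then change container volume by factor 0.5 (V_new/V_old).
Step 2:
                  B         L         M
  Initial  0.009151      0.38    0.4512
  Change     0.0277   -0.0277  -0.08311
  Equil     0.03685    0.3523    0.3681
  solve Keq expr → x = -0.0277; check Q = 0.477

Direction: reverse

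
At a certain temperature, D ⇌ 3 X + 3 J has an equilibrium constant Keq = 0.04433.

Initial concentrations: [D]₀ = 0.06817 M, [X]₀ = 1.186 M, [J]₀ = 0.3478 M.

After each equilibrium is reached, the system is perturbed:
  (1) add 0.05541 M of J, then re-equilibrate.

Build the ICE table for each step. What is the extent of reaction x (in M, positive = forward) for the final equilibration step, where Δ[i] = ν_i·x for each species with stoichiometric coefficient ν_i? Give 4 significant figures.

Q₀ = 1.03 vs Keq = 0.04433 ⇒ Q>K, reverse
Step 1:
                   D          X          J
  Initial    0.06817      1.186     0.3478
  Change      0.0576    -0.1728    -0.1728
  Equil       0.1258      1.013      0.175
  solve Keq expr → x = -0.0576; check Q = 0.04433
Then add 0.05541 M of J.
Step 2:
                   D          X          J
  Initial     0.1258      1.013     0.2304
  Change     0.01383   -0.04148   -0.04148
  Equil       0.1396     0.9717     0.1889
  solve Keq expr → x = -0.01383; check Q = 0.04433

x = -0.01383 M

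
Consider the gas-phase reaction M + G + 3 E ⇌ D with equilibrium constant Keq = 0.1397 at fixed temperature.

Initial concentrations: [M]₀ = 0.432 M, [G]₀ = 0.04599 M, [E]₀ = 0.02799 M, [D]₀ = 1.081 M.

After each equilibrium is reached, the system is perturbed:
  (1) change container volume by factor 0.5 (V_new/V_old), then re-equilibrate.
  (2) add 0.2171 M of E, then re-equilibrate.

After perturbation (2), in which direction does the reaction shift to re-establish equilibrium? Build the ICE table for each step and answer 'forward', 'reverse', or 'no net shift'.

Q₀ = 2.4812e+06 vs Keq = 0.1397 ⇒ Q>K, reverse
Step 1:
                    M           G           E           D
  I             0.432     0.04599     0.02799       1.081
  C            0.5825      0.5825       1.747     -0.5825
  E             1.014      0.6285       1.775      0.4985
  solve Keq expr → x = -0.5825; check Q = 0.1397
Then change container volume by factor 0.5 (V_new/V_old).
Step 2:
                    M           G           E           D
  I             2.029       1.257       3.551       0.997
  C           -0.4899     -0.4899       -1.47      0.4899
  E             1.539      0.7671       2.081       1.487
  solve Keq expr → x = 0.4899; check Q = 0.1397
Then add 0.2171 M of E.
Step 3:
                    M           G           E           D
  I             1.539      0.7671       2.298       1.487
  C          -0.04444    -0.04444     -0.1333     0.04444
  E             1.495      0.7226       2.165       1.531
  solve Keq expr → x = 0.04444; check Q = 0.1397

Direction: forward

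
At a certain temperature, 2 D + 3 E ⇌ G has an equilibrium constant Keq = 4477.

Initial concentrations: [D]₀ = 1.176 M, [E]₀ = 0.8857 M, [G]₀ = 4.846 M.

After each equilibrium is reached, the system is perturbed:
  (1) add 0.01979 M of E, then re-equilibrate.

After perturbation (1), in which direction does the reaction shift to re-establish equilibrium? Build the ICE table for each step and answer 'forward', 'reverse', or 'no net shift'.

Q₀ = 5.043 vs Keq = 4477 ⇒ Q<K, forward
Step 1:
                  D         E         G
  Initial     1.176    0.8857     4.846
  Change    -0.5001   -0.7501      0.25
  Equil      0.6759    0.1356     5.096
  solve Keq expr → x = 0.25; check Q = 4477
Then add 0.01979 M of E.
Step 2:
                  D         E         G
  Initial    0.6759    0.1554     5.096
  Change   -0.01207   -0.0181  0.006033
  Equil      0.6638    0.1373     5.102
  solve Keq expr → x = 0.006033; check Q = 4477

Direction: forward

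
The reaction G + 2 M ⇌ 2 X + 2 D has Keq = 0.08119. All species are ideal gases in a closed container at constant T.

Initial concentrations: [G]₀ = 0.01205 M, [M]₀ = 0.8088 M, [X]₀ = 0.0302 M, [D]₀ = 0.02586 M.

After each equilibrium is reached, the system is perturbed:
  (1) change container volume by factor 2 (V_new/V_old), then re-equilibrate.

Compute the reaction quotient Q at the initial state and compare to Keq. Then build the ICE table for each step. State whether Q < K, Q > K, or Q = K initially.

Q₀ = 7.7375e-05 vs Keq = 0.08119 ⇒ Q<K, forward
Step 1:
                  G         M         X         D
  Initial   0.01205    0.8088    0.0302   0.02586
  Change   -0.01191  -0.02381   0.02381   0.02381
  Equil   1.4387e-04     0.785   0.05401   0.04967
  solve Keq expr → x = 0.01191; check Q = 0.08119
Then change container volume by factor 2 (V_new/V_old).
Step 2:
                  G         M         X         D
  Initial 7.1937e-05    0.3925   0.02701   0.02484
  Change  -3.5558e-05 -7.1117e-05 7.1117e-05 7.1117e-05
  Equil   3.6379e-05    0.3924   0.02708   0.02491
  solve Keq expr → x = 3.5558e-05; check Q = 0.08119

Q₀ = 7.7375e-05; Q < K (proceeds forward)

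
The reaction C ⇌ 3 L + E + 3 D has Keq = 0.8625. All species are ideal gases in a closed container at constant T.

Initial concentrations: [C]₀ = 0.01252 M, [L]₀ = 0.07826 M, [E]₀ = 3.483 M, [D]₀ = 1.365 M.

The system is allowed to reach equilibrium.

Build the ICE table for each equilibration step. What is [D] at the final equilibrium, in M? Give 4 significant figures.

[D]_eq = 1.378 M

Q₀ = 0.3391 vs Keq = 0.8625 ⇒ Q<K, forward
Step 1:
                  C         L         E         D
  init      0.01252   0.07826     3.483     1.365
  Δ       -0.004412   0.01324  0.004412   0.01324
  eq       0.008108    0.0915     3.487     1.378
  solve Keq expr → x = 0.004412; check Q = 0.8625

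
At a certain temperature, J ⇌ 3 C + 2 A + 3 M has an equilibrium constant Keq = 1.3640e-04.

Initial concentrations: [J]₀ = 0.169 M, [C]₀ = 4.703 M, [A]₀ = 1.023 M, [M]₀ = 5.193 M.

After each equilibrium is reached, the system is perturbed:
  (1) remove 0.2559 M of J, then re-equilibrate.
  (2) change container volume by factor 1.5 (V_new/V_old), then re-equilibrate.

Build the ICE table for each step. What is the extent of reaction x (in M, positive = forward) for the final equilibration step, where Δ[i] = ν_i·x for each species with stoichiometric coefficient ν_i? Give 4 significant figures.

x = 2.0103e-04 M

Q₀ = 9.0208e+04 vs Keq = 1.3640e-04 ⇒ Q>K, reverse
Step 1:
                   J          C          A          M
  init         0.169      4.703      1.023      5.193
  Δ           0.5114     -1.534     -1.023     -1.534
  eq          0.6804      3.169 2.4401e-04      3.659
  solve Keq expr → x = -0.5114; check Q = 1.3640e-04
Then remove 0.2559 M of J.
Step 2:
                   J          C          A          M
  init        0.4245      3.169 2.4401e-04      3.659
  Δ       2.5628e-05 -7.6884e-05 -5.1256e-05 -7.6884e-05
  eq          0.4245      3.169 1.9275e-04      3.659
  solve Keq expr → x = -2.5628e-05; check Q = 1.3640e-04
Then change container volume by factor 1.5 (V_new/V_old).
Step 3:
                   J          C          A          M
  init         0.283      2.113 1.2850e-04      2.439
  Δ       -2.0103e-04 6.0308e-04 4.0205e-04 6.0308e-04
  eq          0.2828      2.113 5.3055e-04       2.44
  solve Keq expr → x = 2.0103e-04; check Q = 1.3640e-04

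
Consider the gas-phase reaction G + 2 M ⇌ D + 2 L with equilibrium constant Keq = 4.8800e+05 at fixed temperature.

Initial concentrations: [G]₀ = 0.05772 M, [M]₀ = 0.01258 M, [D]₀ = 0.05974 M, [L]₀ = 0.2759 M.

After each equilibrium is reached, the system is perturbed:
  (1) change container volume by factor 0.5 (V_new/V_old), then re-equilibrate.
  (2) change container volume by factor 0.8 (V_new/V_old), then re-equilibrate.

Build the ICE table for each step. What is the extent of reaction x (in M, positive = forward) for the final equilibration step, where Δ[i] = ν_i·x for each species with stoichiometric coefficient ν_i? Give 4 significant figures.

Q₀ = 497.8 vs Keq = 4.8800e+05 ⇒ Q<K, forward
Step 1:
                    G           M           D           L
  Initial     0.05772     0.01258     0.05974      0.2759
  Change    -0.006057    -0.01211    0.006057     0.01211
  Equil       0.05166  4.6529e-04      0.0658       0.288
  solve Keq expr → x = 0.006057; check Q = 4.8800e+05
Then change container volume by factor 0.5 (V_new/V_old).
Step 2:
                    G           M           D           L
  Initial      0.1033  9.3057e-04      0.1316       0.576
  Change            0           0           0           0
  Equil        0.1033  9.3057e-04      0.1316       0.576
  solve Keq expr → x = 0; check Q = 4.8800e+05
Then change container volume by factor 0.8 (V_new/V_old).
Step 3:
                    G           M           D           L
  Initial      0.1292    0.001163      0.1645        0.72
  Change            0           0           0           0
  Equil        0.1292    0.001163      0.1645        0.72
  solve Keq expr → x = 0; check Q = 4.8800e+05

x = 0 M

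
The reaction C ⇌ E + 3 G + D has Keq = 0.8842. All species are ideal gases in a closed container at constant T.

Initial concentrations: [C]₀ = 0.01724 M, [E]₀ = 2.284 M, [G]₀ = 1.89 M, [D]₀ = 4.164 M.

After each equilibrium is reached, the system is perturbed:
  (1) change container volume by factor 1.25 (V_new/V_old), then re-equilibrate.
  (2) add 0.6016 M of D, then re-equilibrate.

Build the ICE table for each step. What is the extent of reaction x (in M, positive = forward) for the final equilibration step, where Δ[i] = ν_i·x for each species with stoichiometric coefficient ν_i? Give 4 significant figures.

x = -0.007276 M

Q₀ = 3724 vs Keq = 0.8842 ⇒ Q>K, reverse
Step 1:
                   C          E          G          D
  init       0.01724      2.284       1.89      4.164
  Δ           0.4935    -0.4935      -1.48    -0.4935
  eq          0.5107      1.791     0.4096      3.671
  solve Keq expr → x = -0.4935; check Q = 0.8842
Then change container volume by factor 1.25 (V_new/V_old).
Step 2:
                   C          E          G          D
  init        0.4086      1.432     0.3277      2.936
  Δ         -0.03229    0.03229    0.09687    0.03229
  eq          0.3763      1.465     0.4245      2.969
  solve Keq expr → x = 0.03229; check Q = 0.8842
Then add 0.6016 M of D.
Step 3:
                   C          E          G          D
  init        0.3763      1.465     0.4245       3.57
  Δ         0.007276  -0.007276   -0.02183  -0.007276
  eq          0.3836      1.457     0.4027      3.563
  solve Keq expr → x = -0.007276; check Q = 0.8842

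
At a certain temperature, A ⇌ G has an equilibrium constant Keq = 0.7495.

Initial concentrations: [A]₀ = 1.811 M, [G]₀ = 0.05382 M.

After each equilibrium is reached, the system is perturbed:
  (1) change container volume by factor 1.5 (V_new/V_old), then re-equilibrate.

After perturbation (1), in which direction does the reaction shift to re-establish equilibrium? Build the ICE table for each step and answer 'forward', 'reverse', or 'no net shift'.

Q₀ = 0.02972 vs Keq = 0.7495 ⇒ Q<K, forward
Step 1:
                  A         G
  Initial     1.811   0.05382
  Change    -0.7451    0.7451
  Equil       1.066    0.7989
  solve Keq expr → x = 0.7451; check Q = 0.7495
Then change container volume by factor 1.5 (V_new/V_old).
Step 2:
                  A         G
  Initial    0.7106    0.5326
  Change          0         0
  Equil      0.7106    0.5326
  solve Keq expr → x = 0; check Q = 0.7495

Direction: no net shift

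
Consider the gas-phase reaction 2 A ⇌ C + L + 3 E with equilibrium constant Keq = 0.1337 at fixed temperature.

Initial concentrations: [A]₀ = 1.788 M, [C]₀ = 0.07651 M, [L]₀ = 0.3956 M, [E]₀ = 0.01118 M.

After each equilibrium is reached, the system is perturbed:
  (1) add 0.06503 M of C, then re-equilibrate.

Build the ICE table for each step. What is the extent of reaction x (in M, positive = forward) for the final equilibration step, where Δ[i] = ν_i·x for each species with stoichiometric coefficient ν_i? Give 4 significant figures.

x = -0.009322 M

Q₀ = 1.3230e-08 vs Keq = 0.1337 ⇒ Q<K, forward
Step 1:
                  A         C         L         E
  init        1.788   0.07651    0.3956   0.01118
  Δ         -0.5944    0.2972    0.2972    0.8916
  eq          1.194    0.3737    0.6928    0.9028
  solve Keq expr → x = 0.2972; check Q = 0.1337
Then add 0.06503 M of C.
Step 2:
                  A         C         L         E
  init        1.194    0.4387    0.6928    0.9028
  Δ         0.01864 -0.009322 -0.009322  -0.02797
  eq          1.212    0.4294    0.6835    0.8748
  solve Keq expr → x = -0.009322; check Q = 0.1337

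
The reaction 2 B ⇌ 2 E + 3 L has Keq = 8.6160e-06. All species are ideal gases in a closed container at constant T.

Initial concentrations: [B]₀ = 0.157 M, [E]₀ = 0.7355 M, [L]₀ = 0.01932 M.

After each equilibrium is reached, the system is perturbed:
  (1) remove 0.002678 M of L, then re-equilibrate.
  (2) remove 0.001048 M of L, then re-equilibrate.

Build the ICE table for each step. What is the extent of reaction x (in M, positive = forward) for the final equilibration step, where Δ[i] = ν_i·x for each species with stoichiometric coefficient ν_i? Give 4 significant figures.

x = 3.4075e-04 M

Q₀ = 1.5827e-04 vs Keq = 8.6160e-06 ⇒ Q>K, reverse
Step 1:
                  B         E         L
  I           0.157    0.7355   0.01932
  C        0.007802 -0.007802   -0.0117
  E          0.1648    0.7277  0.007617
  solve Keq expr → x = -0.003901; check Q = 8.6160e-06
Then remove 0.002678 M of L.
Step 2:
                  B         E         L
  I          0.1648    0.7277  0.004939
  C       -0.001741  0.001741  0.002612
  E          0.1631    0.7294  0.007551
  solve Keq expr → x = 8.7073e-04; check Q = 8.6160e-06
Then remove 0.001048 M of L.
Step 3:
                  B         E         L
  I          0.1631    0.7294  0.006503
  C       -6.8151e-04 6.8151e-04  0.001022
  E          0.1624    0.7301  0.007525
  solve Keq expr → x = 3.4075e-04; check Q = 8.6160e-06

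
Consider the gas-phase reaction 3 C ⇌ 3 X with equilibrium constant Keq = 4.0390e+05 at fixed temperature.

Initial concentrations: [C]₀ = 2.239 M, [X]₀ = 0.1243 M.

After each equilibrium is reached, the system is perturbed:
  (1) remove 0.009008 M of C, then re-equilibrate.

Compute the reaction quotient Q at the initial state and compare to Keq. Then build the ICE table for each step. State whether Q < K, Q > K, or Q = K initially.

Q₀ = 1.7110e-04; Q < K (proceeds forward)

Q₀ = 1.7110e-04 vs Keq = 4.0390e+05 ⇒ Q<K, forward
Step 1:
                  C         X
  Initial     2.239    0.1243
  Change     -2.207     2.207
  Equil     0.03154     2.332
  solve Keq expr → x = 0.7358; check Q = 4.0390e+05
Then remove 0.009008 M of C.
Step 2:
                  C         X
  Initial   0.02254     2.332
  Change   0.008888 -0.008888
  Equil     0.03142     2.323
  solve Keq expr → x = -0.002963; check Q = 4.0390e+05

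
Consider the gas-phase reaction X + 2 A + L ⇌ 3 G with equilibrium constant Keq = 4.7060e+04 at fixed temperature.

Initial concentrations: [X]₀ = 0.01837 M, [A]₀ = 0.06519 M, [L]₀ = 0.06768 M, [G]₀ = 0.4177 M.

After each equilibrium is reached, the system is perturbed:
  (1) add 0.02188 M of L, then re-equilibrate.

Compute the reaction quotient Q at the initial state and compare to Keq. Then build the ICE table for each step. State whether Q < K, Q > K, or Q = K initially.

Q₀ = 1.3793e+04; Q < K (proceeds forward)

Q₀ = 1.3793e+04 vs Keq = 4.7060e+04 ⇒ Q<K, forward
Step 1:
                  X         A         L         G
  Initial   0.01837   0.06519   0.06768    0.4177
  Change  -0.007038  -0.01408 -0.007038   0.02111
  Equil     0.01133   0.05111   0.06064    0.4388
  solve Keq expr → x = 0.007038; check Q = 4.7060e+04
Then add 0.02188 M of L.
Step 2:
                  X         A         L         G
  Initial   0.01133   0.05111   0.08252    0.4388
  Change  -0.001482 -0.002965 -0.001482  0.004447
  Equil     0.00985   0.04815   0.08104    0.4433
  solve Keq expr → x = 0.001482; check Q = 4.7060e+04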